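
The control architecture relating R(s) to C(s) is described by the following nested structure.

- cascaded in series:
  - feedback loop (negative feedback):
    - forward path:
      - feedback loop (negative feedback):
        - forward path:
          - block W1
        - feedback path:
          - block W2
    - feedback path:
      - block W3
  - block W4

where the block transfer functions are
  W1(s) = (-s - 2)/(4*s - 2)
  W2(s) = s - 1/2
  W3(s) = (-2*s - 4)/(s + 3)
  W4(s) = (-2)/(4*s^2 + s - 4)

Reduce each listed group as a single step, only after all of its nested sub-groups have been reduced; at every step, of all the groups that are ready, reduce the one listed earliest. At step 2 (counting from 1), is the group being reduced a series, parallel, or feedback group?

The answer is feedback.

Reasoning:
[1] reduce the feedback loop with forward W1 and return W2
[2] close the feedback loop around [W1/(1+W1*W2)], W3
[3] series reduction of [[W1/(1+W1*W2)]/(1+[W1/(1+W1*W2)]*W3)], W4
At step 2 the group reduced is feedback.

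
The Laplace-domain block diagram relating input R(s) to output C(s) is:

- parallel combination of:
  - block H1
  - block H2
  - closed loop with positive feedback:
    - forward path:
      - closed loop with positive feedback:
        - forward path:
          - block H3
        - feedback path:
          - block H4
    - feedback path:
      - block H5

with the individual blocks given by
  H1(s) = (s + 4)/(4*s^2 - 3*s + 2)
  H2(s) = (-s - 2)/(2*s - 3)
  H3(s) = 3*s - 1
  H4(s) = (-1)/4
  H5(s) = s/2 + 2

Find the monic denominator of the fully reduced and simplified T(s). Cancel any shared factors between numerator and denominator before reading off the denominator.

First reduce the diagram to T(s).

Step 1. feedback reduction of H3, H4 = (12*s - 4)/(3*s + 3)
Step 2. collapse the loop ([H3/(1-H3*H4)] forward, H5 return) = (4 - 12*s)/(6*s^2 + 19*s - 11)
Step 3. parallel reduction of H1, H2, [[H3/(1-H3*H4)]/(1-[H3/(1-H3*H4)]*H5)] = (-24*s^5 - 190*s^4 + 289*s^3 - 120*s^2 - 279*s + 152)/(48*s^5 + 44*s^4 - 352*s^3 + 409*s^2 - 257*s + 66)
Step 3 gives the fully reduced T(s), with no common factor left to cancel. The denominator's leading coefficient is 48, so divide each of its coefficients by 48 to get the monic form.

Answer: s^5 + 11*s^4/12 - 22*s^3/3 + 409*s^2/48 - 257*s/48 + 11/8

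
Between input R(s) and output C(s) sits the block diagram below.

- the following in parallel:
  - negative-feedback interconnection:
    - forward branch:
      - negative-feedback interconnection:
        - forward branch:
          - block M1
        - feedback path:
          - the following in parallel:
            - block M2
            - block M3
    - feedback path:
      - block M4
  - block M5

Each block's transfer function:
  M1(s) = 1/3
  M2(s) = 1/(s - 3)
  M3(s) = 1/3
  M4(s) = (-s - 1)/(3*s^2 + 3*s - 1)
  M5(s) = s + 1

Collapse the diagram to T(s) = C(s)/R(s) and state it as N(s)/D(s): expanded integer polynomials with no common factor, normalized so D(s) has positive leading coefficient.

Step 1: sum the parallel branches M2, M3; result s/(3*s - 9)
Step 2: reduce the feedback loop with forward M1 and return (M2+M3); result (3*s - 9)/(10*s - 27)
Step 3: apply the feedback formula to [M1/(1+M1*(M2+M3))], M4; result (9*s^3 - 18*s^2 - 30*s + 9)/(30*s^3 - 54*s^2 - 85*s + 36)
Step 4: combine [[M1/(1+M1*(M2+M3))]/(1+[M1/(1+M1*(M2+M3))]*M4)], M5 in parallel, giving the overall T(s)

Answer: (30*s^4 - 15*s^3 - 157*s^2 - 79*s + 45)/(30*s^3 - 54*s^2 - 85*s + 36)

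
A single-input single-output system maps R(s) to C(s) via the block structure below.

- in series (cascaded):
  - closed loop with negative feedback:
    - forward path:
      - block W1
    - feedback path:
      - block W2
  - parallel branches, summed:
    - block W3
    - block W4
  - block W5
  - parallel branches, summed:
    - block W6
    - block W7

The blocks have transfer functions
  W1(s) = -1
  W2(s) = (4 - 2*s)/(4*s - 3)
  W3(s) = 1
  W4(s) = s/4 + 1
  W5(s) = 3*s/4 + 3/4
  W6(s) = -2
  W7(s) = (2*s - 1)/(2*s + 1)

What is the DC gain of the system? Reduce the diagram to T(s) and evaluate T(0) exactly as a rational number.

(1) reduce the feedback loop with forward W1 and return W2 gives (3 - 4*s)/(6*s - 7)
(2) sum the parallel branches W3, W4 gives s/4 + 2
(3) sum the parallel branches W6, W7 gives (-2*s - 3)/(2*s + 1)
(4) combine [W1/(1+W1*W2)], (W3+W4), W5, (W6+W7) in series gives (24*s^4 + 234*s^3 + 327*s^2 - 99*s - 216)/(192*s^2 - 128*s - 112)
That last expression is T(s); at s = 0 only the constant terms survive, so T(0) = -216/(-112) = 27/14.

Hence the answer: 27/14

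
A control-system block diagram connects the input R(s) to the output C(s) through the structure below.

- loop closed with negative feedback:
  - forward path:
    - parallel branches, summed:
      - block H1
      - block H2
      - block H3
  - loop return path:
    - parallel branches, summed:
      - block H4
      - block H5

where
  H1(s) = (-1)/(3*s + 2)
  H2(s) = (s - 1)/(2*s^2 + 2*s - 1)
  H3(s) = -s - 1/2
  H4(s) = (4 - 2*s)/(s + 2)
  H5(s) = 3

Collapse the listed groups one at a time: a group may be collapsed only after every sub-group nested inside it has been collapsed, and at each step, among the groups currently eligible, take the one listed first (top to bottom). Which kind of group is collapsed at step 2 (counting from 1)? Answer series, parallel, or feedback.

Step 1 - parallel reduction of H1, H2, H3
Step 2 - combine H4, H5 in parallel
Step 3 - close the feedback loop around (H1+H2+H3), (H4+H5)
So the answer for step 2 is parallel.

Therefore the answer is parallel.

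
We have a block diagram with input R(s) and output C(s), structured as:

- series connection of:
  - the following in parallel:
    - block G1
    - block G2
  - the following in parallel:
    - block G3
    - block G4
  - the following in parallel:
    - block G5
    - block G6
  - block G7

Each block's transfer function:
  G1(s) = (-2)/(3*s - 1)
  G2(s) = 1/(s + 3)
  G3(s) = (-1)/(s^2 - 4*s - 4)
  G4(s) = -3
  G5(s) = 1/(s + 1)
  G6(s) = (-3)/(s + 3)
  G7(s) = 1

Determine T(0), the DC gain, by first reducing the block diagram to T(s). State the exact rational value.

Reducing step by step:

Step 1 - parallel reduction of G1, G2, giving (s - 7)/(3*s^2 + 8*s - 3)
Step 2 - parallel reduction of G3, G4, giving (-3*s^2 + 12*s + 11)/(s^2 - 4*s - 4)
Step 3 - add G5, G6 (parallel), giving (-2*s)/(s^2 + 4*s + 3)
Step 4 - combine (G1+G2), (G3+G4), (G5+G6), G7 in series, giving (6*s^4 - 66*s^3 + 146*s^2 + 154*s)/(3*s^6 + 8*s^5 - 54*s^4 - 220*s^3 - 209*s^2 - 12*s + 36)
DC gain: substitute s = 0 into T(s) from step 4: T(0) = 0/36 = 0.

Answer: 0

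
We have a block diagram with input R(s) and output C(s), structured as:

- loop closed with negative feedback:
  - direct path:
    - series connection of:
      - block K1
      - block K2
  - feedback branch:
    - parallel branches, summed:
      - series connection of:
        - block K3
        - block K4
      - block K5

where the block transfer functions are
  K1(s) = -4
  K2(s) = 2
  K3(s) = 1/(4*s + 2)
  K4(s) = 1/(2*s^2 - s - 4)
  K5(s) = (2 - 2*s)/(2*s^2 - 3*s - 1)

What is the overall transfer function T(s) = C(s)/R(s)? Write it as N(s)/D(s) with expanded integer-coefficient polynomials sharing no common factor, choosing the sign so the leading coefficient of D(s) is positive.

(1) series reduction of K1, K2: -8
(2) multiply K3, K4 (series): 1/(8*s^3 - 18*s - 8)
(3) add (K3*K4), K5 (parallel): (-16*s^4 + 16*s^3 + 38*s^2 - 23*s - 17)/(16*s^5 - 24*s^4 - 44*s^3 + 38*s^2 + 42*s + 8)
(4) feedback reduction of (K1*K2), ((K3*K4)+K5) - this is the overall T(s), already in the required normalized form

Therefore the answer is (-64*s^5 + 96*s^4 + 176*s^3 - 152*s^2 - 168*s - 32)/(8*s^5 + 52*s^4 - 86*s^3 - 133*s^2 + 113*s + 72).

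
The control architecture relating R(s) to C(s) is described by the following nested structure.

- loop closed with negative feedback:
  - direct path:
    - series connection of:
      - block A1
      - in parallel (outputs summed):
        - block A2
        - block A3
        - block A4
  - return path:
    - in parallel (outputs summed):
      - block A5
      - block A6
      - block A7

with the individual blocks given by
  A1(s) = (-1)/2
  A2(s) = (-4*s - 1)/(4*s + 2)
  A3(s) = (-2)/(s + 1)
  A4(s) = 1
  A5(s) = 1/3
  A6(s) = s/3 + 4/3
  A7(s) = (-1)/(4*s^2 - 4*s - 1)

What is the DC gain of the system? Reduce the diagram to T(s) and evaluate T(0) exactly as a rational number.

Answer: 1/4

Working:
Step 1. reduce the parallel group A2, A3, A4, giving (-7*s - 3)/(4*s^2 + 6*s + 2)
Step 2. cascade A1, (A2+A3+A4), giving (7*s + 3)/(8*s^2 + 12*s + 4)
Step 3. reduce the parallel group A5, A6, A7, giving (4*s^3 + 16*s^2 - 21*s - 8)/(12*s^2 - 12*s - 3)
Step 4. collapse the loop ((A1*(A2+A3+A4)) forward, (A5+A6+A7) return), giving (84*s^3 - 48*s^2 - 57*s - 9)/(124*s^4 + 172*s^3 - 219*s^2 - 203*s - 36)
DC gain: substitute s = 0 into T(s) from step 4: T(0) = -9/(-36) = 1/4.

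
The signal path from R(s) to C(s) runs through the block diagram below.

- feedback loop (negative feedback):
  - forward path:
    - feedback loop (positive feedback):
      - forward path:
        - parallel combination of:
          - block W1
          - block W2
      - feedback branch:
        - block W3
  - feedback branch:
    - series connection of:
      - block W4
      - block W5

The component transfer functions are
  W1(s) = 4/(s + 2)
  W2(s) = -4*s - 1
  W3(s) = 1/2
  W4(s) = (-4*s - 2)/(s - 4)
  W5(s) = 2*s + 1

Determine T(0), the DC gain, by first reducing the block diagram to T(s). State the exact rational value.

The answer is 1.

Reasoning:
(1) parallel reduction of W1, W2: (-4*s^2 - 9*s + 2)/(s + 2)
(2) apply the feedback formula to (W1+W2), W3: (-8*s^2 - 18*s + 4)/(4*s^2 + 11*s + 2)
(3) series reduction of W4, W5: (-8*s^2 - 8*s - 2)/(s - 4)
(4) reduce the feedback loop with forward [(W1+W2)/(1-(W1+W2)*W3)] and return (W4*W5): (-8*s^3 + 14*s^2 + 76*s - 16)/(64*s^4 + 212*s^3 + 123*s^2 - 38*s - 16)
The step-4 result is T(s). Setting s = 0: T(0) = -16/(-16) = 1.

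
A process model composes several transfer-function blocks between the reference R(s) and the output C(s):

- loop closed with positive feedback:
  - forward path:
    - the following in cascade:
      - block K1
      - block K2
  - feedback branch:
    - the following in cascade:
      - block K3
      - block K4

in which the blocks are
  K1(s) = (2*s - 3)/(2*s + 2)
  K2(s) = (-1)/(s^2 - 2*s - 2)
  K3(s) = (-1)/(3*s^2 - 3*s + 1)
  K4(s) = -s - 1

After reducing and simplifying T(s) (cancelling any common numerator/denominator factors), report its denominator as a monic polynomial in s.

Reducing step by step:

(1) series reduction of K1, K2 gives (3 - 2*s)/(2*s^3 - 2*s^2 - 8*s - 4)
(2) cascade K3, K4 gives (s + 1)/(3*s^2 - 3*s + 1)
(3) close the feedback loop around (K1*K2), (K3*K4) gives (-6*s^3 + 15*s^2 - 11*s + 3)/(6*s^5 - 12*s^4 - 16*s^3 + 12*s^2 + 3*s - 7)
That last expression is T(s), already simplified. Scaling its denominator by 1/6 (the reciprocal of the leading coefficient) yields the monic denominator.

Answer: s^5 - 2*s^4 - 8*s^3/3 + 2*s^2 + s/2 - 7/6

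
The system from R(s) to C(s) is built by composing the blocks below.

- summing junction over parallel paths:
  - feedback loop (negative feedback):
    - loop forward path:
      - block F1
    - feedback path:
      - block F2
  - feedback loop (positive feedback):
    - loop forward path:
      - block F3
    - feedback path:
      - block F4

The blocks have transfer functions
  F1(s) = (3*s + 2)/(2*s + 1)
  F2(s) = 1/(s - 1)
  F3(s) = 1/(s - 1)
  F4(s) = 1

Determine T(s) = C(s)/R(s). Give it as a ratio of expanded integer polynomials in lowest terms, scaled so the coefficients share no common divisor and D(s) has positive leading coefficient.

(1) reduce the feedback loop with forward F1 and return F2; result (3*s^2 - s - 2)/(2*s^2 + 2*s + 1)
(2) reduce the feedback loop with forward F3 and return F4; result 1/(s - 2)
(3) add [F1/(1+F1*F2)], [F3/(1-F3*F4)] (parallel): this yields T(s), and no further normalization is needed

Final answer: (3*s^3 - 5*s^2 + 2*s + 5)/(2*s^3 - 2*s^2 - 3*s - 2)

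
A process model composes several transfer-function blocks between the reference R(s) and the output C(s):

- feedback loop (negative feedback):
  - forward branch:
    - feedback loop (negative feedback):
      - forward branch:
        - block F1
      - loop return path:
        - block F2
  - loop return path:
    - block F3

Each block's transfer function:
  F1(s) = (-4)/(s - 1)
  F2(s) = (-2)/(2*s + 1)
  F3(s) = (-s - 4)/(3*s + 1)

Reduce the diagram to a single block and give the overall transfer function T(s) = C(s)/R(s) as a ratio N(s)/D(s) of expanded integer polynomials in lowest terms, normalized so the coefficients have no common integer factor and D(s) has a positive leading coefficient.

Step 1 - apply the feedback formula to F1, F2; result (-8*s - 4)/(2*s^2 - s + 7)
Step 2 - apply the feedback formula to [F1/(1+F1*F2)], F3 - this is the overall T(s), already in the required normalized form

Final answer: (-24*s^2 - 20*s - 4)/(6*s^3 + 7*s^2 + 56*s + 23)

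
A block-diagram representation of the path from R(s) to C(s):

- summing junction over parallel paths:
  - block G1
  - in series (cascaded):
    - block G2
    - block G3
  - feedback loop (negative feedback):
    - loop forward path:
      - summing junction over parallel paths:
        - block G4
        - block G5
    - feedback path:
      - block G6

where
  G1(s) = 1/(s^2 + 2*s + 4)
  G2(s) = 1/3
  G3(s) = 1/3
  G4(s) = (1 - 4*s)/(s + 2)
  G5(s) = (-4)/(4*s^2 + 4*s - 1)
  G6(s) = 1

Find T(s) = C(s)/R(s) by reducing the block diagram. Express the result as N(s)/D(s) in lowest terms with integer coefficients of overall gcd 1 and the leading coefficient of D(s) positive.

Step 1. cascade G2, G3 -> 1/9
Step 2. reduce the parallel group G4, G5 -> (-16*s^3 - 12*s^2 + 4*s - 9)/(4*s^3 + 12*s^2 + 7*s - 2)
Step 3. collapse the loop ((G4+G5) forward, G6 return) -> (16*s^3 + 12*s^2 - 4*s + 9)/(12*s^3 - 11*s + 11)
Step 4. parallel reduction of G1, (G2*G3), [(G4+G5)/(1+(G4+G5)*G6)], which is the overall transfer function T(s) = C(s)/R(s) in lowest terms

Therefore the answer is (156*s^5 + 420*s^4 + 901*s^3 + 430*s^2 - 103*s + 467)/(108*s^5 + 216*s^4 + 333*s^3 - 99*s^2 - 198*s + 396).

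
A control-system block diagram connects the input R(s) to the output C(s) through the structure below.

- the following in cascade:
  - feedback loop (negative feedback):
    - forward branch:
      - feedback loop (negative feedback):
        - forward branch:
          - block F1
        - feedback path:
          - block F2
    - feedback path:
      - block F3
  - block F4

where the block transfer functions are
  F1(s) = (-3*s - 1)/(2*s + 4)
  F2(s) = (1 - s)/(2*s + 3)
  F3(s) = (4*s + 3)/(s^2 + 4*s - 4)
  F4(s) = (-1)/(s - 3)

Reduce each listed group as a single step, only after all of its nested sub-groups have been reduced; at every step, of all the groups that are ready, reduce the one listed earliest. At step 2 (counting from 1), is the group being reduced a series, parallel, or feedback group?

The answer is feedback.

Reasoning:
Step 1 - collapse the loop (F1 forward, F2 return)
Step 2 - feedback reduction of [F1/(1+F1*F2)], F3
Step 3 - cascade [[F1/(1+F1*F2)]/(1+[F1/(1+F1*F2)]*F3)], F4
At step 2 the group reduced is feedback.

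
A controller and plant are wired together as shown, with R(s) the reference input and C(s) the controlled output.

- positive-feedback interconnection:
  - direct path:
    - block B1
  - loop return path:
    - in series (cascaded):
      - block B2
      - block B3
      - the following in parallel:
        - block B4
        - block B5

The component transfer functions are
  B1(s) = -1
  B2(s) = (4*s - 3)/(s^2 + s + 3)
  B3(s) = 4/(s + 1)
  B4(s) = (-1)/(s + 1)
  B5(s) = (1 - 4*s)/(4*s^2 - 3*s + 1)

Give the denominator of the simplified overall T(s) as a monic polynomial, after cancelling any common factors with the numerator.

Reducing step by step:

[1] parallel reduction of B4, B5, giving (-8*s^2)/(4*s^3 + s^2 - 2*s + 1)
[2] reduce the series chain B2, B3, (B4+B5), giving (-128*s^3 + 96*s^2)/(4*s^6 + 9*s^5 + 16*s^4 + 13*s^3 - 3*s^2 - 2*s + 3)
[3] feedback reduction of B1, (B2*B3*(B4+B5)), giving (-4*s^6 - 9*s^5 - 16*s^4 - 13*s^3 + 3*s^2 + 2*s - 3)/(4*s^6 + 9*s^5 + 16*s^4 - 115*s^3 + 93*s^2 - 2*s + 3)
That last expression is T(s), already simplified. Scaling its denominator by 1/4 (the reciprocal of the leading coefficient) yields the monic denominator.

Answer: s^6 + 9*s^5/4 + 4*s^4 - 115*s^3/4 + 93*s^2/4 - s/2 + 3/4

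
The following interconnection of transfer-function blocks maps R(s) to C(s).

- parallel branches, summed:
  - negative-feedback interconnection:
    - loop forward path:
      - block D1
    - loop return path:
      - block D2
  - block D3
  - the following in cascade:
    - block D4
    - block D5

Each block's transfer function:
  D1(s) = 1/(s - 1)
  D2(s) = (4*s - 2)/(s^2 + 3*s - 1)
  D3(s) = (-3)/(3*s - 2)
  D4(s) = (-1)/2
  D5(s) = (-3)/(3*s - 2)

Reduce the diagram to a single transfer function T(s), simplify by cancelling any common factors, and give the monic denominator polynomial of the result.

First reduce the diagram to T(s).

Step 1 - apply the feedback formula to D1, D2 gives (s^2 + 3*s - 1)/(s^3 + 2*s^2 - 1)
Step 2 - combine D4, D5 in series gives 3/(6*s - 4)
Step 3 - add [D1/(1+D1*D2)], D3, (D4*D5) (parallel) gives (3*s^3 + 8*s^2 - 18*s + 7)/(6*s^4 + 8*s^3 - 8*s^2 - 6*s + 4)
That last expression is T(s), already simplified. Scaling its denominator by 1/6 (the reciprocal of the leading coefficient) yields the monic denominator.

Answer: s^4 + 4*s^3/3 - 4*s^2/3 - s + 2/3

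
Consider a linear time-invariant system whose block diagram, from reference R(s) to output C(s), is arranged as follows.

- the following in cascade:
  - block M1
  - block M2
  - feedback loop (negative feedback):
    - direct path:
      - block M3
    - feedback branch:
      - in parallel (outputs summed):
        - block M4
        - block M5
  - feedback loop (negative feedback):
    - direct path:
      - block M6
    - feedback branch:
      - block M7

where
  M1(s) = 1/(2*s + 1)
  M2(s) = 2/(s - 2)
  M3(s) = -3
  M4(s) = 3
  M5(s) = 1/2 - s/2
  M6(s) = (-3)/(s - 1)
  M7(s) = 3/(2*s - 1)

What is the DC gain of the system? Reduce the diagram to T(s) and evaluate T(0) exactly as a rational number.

[1] add M4, M5 (parallel); result 7/2 - s/2
[2] feedback reduction of M3, (M4+M5); result (-6)/(3*s - 19)
[3] collapse the loop (M6 forward, M7 return); result (3 - 6*s)/(2*s^2 - 3*s - 8)
[4] series reduction of M1, M2, [M3/(1+M3*(M4+M5))], [M6/(1+M6*M7)]; result (72*s - 36)/(12*s^5 - 112*s^4 + 195*s^3 + 299*s^2 - 522*s - 304)
Evaluating the step-4 result (the overall T(s)) at s = 0 gives T(0) = -36/(-304) = 9/76.

Therefore the answer is 9/76.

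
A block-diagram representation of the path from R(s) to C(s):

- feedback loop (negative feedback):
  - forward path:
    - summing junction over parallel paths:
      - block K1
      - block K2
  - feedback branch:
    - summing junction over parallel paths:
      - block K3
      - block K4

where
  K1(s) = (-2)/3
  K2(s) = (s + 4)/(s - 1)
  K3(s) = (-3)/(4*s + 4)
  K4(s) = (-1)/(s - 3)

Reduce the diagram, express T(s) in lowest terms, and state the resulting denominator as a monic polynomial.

Answer: s^3 - 43*s^2/12 - 35*s/4 + 53/6

Working:
1. combine K1, K2 in parallel, giving (s + 14)/(3*s - 3)
2. sum the parallel branches K3, K4, giving (5 - 7*s)/(4*s^2 - 8*s - 12)
3. reduce the feedback loop with forward (K1+K2) and return (K3+K4), giving (4*s^3 + 48*s^2 - 124*s - 168)/(12*s^3 - 43*s^2 - 105*s + 106)
No further cancellation is possible in the step-3 result, so that is T(s). Its denominator becomes monic after dividing by the leading coefficient 12.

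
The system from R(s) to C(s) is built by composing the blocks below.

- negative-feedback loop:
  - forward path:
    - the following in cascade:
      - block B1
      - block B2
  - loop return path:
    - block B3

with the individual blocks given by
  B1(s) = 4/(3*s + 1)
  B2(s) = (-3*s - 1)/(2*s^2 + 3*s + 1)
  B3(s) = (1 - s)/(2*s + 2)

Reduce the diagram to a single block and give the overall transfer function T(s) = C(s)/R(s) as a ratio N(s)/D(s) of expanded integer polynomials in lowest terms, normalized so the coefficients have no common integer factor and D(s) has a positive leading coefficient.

Answer: (-4*s - 4)/(2*s^3 + 5*s^2 + 6*s - 1)

Working:
Step 1: cascade B1, B2 -> (-4)/(2*s^2 + 3*s + 1)
Step 2: collapse the loop ((B1*B2) forward, B3 return), giving the overall T(s)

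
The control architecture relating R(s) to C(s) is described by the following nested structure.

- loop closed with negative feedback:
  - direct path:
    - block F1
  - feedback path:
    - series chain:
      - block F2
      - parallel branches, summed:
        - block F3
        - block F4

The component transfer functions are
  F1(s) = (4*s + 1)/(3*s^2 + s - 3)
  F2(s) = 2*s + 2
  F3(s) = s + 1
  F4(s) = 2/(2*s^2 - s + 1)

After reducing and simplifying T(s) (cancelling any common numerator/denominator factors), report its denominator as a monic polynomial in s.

First reduce the diagram to T(s).

Step 1 - sum the parallel branches F3, F4 -> (2*s^3 + s^2 + 3)/(2*s^2 - s + 1)
Step 2 - multiply F2, (F3+F4) (series) -> (4*s^4 + 6*s^3 + 2*s^2 + 6*s + 6)/(2*s^2 - s + 1)
Step 3 - apply the feedback formula to F1, (F2*(F3+F4)) -> (8*s^3 - 2*s^2 + 3*s + 1)/(16*s^5 + 34*s^4 + 13*s^3 + 22*s^2 + 34*s + 3)
T(s) is the step-3 result (common factors already cancelled). Leading coefficient of the denominator: 16. Divide through by 16 for the monic polynomial.

Answer: s^5 + 17*s^4/8 + 13*s^3/16 + 11*s^2/8 + 17*s/8 + 3/16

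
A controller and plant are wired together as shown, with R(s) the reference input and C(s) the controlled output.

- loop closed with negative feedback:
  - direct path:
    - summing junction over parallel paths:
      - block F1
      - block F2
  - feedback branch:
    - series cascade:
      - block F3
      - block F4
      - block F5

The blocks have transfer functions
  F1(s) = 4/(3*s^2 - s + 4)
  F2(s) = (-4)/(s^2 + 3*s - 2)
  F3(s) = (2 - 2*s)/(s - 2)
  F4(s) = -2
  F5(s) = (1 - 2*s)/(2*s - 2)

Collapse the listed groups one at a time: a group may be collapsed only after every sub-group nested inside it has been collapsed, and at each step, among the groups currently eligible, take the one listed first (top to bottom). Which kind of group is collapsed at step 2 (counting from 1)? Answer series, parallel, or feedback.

Step 1. reduce the parallel group F1, F2
Step 2. combine F3, F4, F5 in series
Step 3. feedback reduction of (F1+F2), (F3*F4*F5)
So the answer for step 2 is series.

Therefore the answer is series.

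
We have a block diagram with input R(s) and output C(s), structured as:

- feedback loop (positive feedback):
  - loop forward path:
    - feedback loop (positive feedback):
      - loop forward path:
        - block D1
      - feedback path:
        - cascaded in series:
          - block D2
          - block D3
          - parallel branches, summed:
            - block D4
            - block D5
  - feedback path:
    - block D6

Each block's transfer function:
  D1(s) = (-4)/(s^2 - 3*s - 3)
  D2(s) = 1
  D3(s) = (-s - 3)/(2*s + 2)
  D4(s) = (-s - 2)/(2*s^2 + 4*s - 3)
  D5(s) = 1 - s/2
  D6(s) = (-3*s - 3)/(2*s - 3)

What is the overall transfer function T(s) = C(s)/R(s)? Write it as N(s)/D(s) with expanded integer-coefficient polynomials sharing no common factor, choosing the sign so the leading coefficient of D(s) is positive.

(1) add D4, D5 (parallel): (-2*s^3 + 9*s - 10)/(4*s^2 + 8*s - 6)
(2) series reduction of D2, D3, (D4+D5): (2*s^4 + 6*s^3 - 9*s^2 - 17*s + 30)/(8*s^3 + 24*s^2 + 4*s - 12)
(3) feedback reduction of D1, (D2*D3*(D4+D5)): (-8*s^3 - 24*s^2 - 4*s + 12)/(2*s^5 + 2*s^4 - 17*s^3 - 33*s^2 - 11*s + 39)
(4) feedback reduction of [D1/(1-D1*(D2*D3*(D4+D5)))], D6, giving the overall T(s)

Therefore the answer is (-16*s^4 - 24*s^3 + 64*s^2 + 36*s - 36)/(4*s^6 - 2*s^5 - 64*s^4 - 111*s^3 - 7*s^2 + 135*s - 81).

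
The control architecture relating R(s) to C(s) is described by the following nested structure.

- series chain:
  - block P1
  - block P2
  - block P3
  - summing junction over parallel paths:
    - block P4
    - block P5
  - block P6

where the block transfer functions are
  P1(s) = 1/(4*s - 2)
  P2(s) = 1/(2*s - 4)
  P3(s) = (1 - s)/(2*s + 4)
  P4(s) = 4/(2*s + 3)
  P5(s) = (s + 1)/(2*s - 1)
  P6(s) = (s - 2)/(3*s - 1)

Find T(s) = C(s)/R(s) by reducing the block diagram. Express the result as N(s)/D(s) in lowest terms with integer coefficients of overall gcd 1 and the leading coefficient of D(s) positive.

1. reduce the parallel group P4, P5 -> (2*s^2 + 13*s - 1)/(4*s^2 + 4*s - 3)
2. series reduction of P1, P2, P3, (P4+P5), P6, which is the overall transfer function T(s) = C(s)/R(s) in lowest terms

Therefore the answer is (-2*s^3 - 11*s^2 + 14*s - 1)/(192*s^5 + 416*s^4 - 208*s^3 - 392*s^2 + 280*s - 48).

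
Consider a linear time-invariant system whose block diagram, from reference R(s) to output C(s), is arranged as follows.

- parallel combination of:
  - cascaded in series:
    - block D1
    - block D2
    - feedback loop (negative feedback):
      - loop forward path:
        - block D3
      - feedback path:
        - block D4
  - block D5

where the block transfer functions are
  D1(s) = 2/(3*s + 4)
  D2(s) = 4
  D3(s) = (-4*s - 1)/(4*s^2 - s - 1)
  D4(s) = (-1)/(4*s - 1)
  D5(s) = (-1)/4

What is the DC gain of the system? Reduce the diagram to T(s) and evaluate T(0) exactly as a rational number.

Reducing step by step:

[1] collapse the loop (D3 forward, D4 return): (1 - 16*s^2)/(16*s^3 - 8*s^2 + s + 2)
[2] multiply D1, D2, [D3/(1+D3*D4)] (series): (8 - 128*s^2)/(48*s^4 + 40*s^3 - 29*s^2 + 10*s + 8)
[3] add (D1*D2*[D3/(1+D3*D4)]), D5 (parallel): (-48*s^4 - 40*s^3 - 483*s^2 - 10*s + 24)/(192*s^4 + 160*s^3 - 116*s^2 + 40*s + 32)
Step 3 gives the overall T(s). Then T(0) = 24/32 = 3/4.

Answer: 3/4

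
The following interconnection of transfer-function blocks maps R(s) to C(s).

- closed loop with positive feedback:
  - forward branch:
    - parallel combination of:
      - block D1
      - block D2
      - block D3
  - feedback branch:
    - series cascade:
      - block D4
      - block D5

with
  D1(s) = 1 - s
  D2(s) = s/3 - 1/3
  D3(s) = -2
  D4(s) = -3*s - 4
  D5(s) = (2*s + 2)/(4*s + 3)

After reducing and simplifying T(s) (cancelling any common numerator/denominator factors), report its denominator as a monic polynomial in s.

Step 1: parallel reduction of D1, D2, D3; result -2*s/3 - 4/3
Step 2: series reduction of D4, D5; result (-6*s^2 - 14*s - 8)/(4*s + 3)
Step 3: feedback reduction of (D1+D2+D3), (D4*D5); result (8*s^2 + 22*s + 12)/(12*s^3 + 52*s^2 + 60*s + 23)
The result of step 3 is T(s) in lowest terms. Its denominator has leading coefficient 12; dividing the denominator through by 12 makes it monic.

Hence the answer: s^3 + 13*s^2/3 + 5*s + 23/12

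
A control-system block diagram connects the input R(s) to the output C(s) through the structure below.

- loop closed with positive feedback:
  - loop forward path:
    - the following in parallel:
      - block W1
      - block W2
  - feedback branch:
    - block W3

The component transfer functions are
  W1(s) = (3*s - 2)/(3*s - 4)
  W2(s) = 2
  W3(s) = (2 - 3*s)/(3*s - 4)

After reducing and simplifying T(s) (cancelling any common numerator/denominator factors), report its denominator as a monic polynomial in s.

The answer is s^2 - 2*s + 1.

Reasoning:
Step 1. sum the parallel branches W1, W2 = (9*s - 10)/(3*s - 4)
Step 2. reduce the feedback loop with forward (W1+W2) and return W3 = (27*s^2 - 66*s + 40)/(36*s^2 - 72*s + 36)
Step 2 gives the fully reduced T(s), with no common factor left to cancel. The denominator's leading coefficient is 36, so divide each of its coefficients by 36 to get the monic form.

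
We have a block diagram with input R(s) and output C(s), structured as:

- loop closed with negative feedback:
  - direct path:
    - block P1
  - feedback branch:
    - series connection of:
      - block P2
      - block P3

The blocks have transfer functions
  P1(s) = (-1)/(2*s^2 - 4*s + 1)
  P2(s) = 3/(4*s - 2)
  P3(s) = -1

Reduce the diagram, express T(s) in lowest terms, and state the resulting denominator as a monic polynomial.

Answer: s^3 - 5*s^2/2 + 3*s/2 + 1/8

Working:
Step 1: combine P2, P3 in series, giving (-3)/(4*s - 2)
Step 2: close the feedback loop around P1, (P2*P3), giving (2 - 4*s)/(8*s^3 - 20*s^2 + 12*s + 1)
T(s) is the step-2 result (common factors already cancelled). Leading coefficient of the denominator: 8. Divide through by 8 for the monic polynomial.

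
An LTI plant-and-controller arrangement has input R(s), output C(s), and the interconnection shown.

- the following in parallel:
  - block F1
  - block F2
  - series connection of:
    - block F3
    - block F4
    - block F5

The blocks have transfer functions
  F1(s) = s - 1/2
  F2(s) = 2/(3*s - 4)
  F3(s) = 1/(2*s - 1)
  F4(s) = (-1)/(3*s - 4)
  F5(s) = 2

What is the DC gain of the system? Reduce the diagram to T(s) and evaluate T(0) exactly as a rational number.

First reduce the diagram to T(s).

Step 1. combine F3, F4, F5 in series: (-2)/(6*s^2 - 11*s + 4)
Step 2. add F1, F2, (F3*F4*F5) (parallel): (12*s^3 - 28*s^2 + 27*s - 12)/(12*s^2 - 22*s + 8)
That last expression is T(s); at s = 0 only the constant terms survive, so T(0) = -12/8 = -3/2.

Answer: -3/2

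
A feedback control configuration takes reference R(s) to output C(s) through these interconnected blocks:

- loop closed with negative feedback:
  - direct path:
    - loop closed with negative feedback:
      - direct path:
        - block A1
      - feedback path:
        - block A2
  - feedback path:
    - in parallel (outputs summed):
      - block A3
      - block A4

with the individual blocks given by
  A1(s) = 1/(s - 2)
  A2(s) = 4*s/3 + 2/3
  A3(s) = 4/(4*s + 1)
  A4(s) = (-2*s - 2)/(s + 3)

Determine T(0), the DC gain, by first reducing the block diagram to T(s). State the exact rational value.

[1] apply the feedback formula to A1, A2, giving 3/(7*s - 4)
[2] add A3, A4 (parallel), giving (-8*s^2 - 6*s + 10)/(4*s^2 + 13*s + 3)
[3] apply the feedback formula to [A1/(1+A1*A2)], (A3+A4), giving (12*s^2 + 39*s + 9)/(28*s^3 + 51*s^2 - 49*s + 18)
The step-3 result is T(s). Setting s = 0: T(0) = 9/18 = 1/2.

Final answer: 1/2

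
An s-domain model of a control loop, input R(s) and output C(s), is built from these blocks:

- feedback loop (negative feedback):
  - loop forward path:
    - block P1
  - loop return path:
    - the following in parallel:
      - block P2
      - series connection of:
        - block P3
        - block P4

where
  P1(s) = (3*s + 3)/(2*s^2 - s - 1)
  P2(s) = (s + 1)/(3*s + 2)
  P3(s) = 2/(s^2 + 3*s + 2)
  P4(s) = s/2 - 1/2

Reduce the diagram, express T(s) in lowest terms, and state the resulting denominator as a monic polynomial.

1. cascade P3, P4, giving (s - 1)/(s^2 + 3*s + 2)
2. add P2, (P3*P4) (parallel), giving (s^3 + 7*s^2 + 4*s)/(3*s^3 + 11*s^2 + 12*s + 4)
3. collapse the loop (P1 forward, (P2+(P3*P4)) return), giving (9*s^3 + 33*s^2 + 36*s + 12)/(6*s^4 + 16*s^3 + 18*s^2 - 4)
The result of step 3 is T(s) in lowest terms. Its denominator has leading coefficient 6; dividing the denominator through by 6 makes it monic.

Answer: s^4 + 8*s^3/3 + 3*s^2 - 2/3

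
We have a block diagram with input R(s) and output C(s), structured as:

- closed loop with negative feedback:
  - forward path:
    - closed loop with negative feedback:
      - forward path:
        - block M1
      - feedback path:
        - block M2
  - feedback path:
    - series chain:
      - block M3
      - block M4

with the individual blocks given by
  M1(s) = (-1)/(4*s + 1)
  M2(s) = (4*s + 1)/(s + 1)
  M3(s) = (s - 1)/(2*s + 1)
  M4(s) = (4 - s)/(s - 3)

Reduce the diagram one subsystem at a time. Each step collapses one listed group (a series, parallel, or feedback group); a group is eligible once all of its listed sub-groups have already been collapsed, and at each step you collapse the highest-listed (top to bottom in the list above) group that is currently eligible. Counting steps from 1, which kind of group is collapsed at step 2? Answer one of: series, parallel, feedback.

Step 1: collapse the loop (M1 forward, M2 return)
Step 2: series reduction of M3, M4
Step 3: apply the feedback formula to [M1/(1+M1*M2)], (M3*M4)
So the answer for step 2 is series.

Hence the answer: series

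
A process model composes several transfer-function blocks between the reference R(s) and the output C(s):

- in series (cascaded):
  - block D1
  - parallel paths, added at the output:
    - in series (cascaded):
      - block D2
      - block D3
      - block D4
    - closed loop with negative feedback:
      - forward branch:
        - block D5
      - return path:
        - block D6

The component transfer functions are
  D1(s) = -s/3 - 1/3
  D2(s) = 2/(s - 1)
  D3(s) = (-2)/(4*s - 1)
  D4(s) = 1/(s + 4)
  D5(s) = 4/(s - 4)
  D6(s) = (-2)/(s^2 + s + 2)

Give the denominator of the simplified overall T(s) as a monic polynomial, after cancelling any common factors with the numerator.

(1) reduce the series chain D2, D3, D4; result (-4)/(4*s^3 + 11*s^2 - 19*s + 4)
(2) close the feedback loop around D5, D6; result (4*s^2 + 4*s + 8)/(s^3 - 3*s^2 - 2*s - 16)
(3) reduce the parallel group (D2*D3*D4), [D5/(1+D5*D6)]; result (16*s^5 + 60*s^4 - 4*s^3 + 40*s^2 - 128*s + 96)/(4*s^6 - s^5 - 60*s^4 - 25*s^3 - 150*s^2 + 296*s - 64)
(4) series reduction of D1, ((D2*D3*D4)+[D5/(1+D5*D6)]); result (-16*s^6 - 76*s^5 - 56*s^4 - 36*s^3 + 88*s^2 + 32*s - 96)/(12*s^6 - 3*s^5 - 180*s^4 - 75*s^3 - 450*s^2 + 888*s - 192)
T(s) is the step-4 result (common factors already cancelled). Leading coefficient of the denominator: 12. Divide through by 12 for the monic polynomial.

Hence the answer: s^6 - s^5/4 - 15*s^4 - 25*s^3/4 - 75*s^2/2 + 74*s - 16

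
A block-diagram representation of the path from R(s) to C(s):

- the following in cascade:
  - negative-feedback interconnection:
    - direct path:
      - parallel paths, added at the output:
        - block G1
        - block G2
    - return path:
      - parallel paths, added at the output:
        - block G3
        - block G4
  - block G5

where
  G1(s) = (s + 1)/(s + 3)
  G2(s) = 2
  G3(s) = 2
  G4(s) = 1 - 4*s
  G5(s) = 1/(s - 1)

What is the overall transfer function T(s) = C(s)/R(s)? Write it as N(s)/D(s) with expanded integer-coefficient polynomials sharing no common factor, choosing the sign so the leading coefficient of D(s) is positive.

Answer: (-3*s - 7)/(12*s^3 + 6*s^2 - 42*s + 24)

Working:
Step 1. combine G1, G2 in parallel; result (3*s + 7)/(s + 3)
Step 2. parallel reduction of G3, G4; result 3 - 4*s
Step 3. feedback reduction of (G1+G2), (G3+G4); result (-3*s - 7)/(12*s^2 + 18*s - 24)
Step 4. series reduction of [(G1+G2)/(1+(G1+G2)*(G3+G4))], G5; the result is T(s) itself (integer coefficients, no common factor, positive leading denominator coefficient)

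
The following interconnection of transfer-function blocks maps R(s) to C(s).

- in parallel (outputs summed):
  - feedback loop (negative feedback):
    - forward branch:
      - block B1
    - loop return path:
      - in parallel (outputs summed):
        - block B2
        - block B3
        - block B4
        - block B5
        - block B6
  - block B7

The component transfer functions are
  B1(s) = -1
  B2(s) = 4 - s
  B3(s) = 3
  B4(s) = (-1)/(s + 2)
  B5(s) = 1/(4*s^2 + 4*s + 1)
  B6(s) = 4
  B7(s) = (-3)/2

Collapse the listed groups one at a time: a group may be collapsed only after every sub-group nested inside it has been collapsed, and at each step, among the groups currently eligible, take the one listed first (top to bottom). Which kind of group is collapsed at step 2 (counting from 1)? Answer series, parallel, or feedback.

Reducing step by step:

Step 1 - parallel reduction of B2, B3, B4, B5, B6
Step 2 - collapse the loop (B1 forward, (B2+B3+B4+B5+B6) return)
Step 3 - combine [B1/(1+B1*(B2+B3+B4+B5+B6))], B7 in parallel
Step 2: feedback.

Answer: feedback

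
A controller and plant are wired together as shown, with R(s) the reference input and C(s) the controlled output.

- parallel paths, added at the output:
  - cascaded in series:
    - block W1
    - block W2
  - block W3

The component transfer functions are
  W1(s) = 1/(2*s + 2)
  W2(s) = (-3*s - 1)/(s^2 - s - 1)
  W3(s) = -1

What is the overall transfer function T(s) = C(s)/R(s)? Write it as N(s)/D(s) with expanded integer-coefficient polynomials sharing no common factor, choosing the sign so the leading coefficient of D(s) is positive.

The answer is (-2*s^3 + s + 1)/(2*s^3 - 4*s - 2).

Reasoning:
Step 1 - series reduction of W1, W2 -> (-3*s - 1)/(2*s^3 - 4*s - 2)
Step 2 - reduce the parallel group (W1*W2), W3; the result is T(s) itself (integer coefficients, no common factor, positive leading denominator coefficient)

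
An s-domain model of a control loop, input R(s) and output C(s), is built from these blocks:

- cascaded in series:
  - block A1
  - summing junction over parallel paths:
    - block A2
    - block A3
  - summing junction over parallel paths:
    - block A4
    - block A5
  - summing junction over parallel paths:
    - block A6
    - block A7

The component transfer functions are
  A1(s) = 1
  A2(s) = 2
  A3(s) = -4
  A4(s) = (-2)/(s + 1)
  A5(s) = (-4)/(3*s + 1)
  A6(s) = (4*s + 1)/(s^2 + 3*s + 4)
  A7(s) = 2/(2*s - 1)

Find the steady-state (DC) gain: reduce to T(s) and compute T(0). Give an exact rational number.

Reducing step by step:

Step 1. reduce the parallel group A2, A3; result -2
Step 2. parallel reduction of A4, A5; result (-10*s - 6)/(3*s^2 + 4*s + 1)
Step 3. add A6, A7 (parallel); result (10*s^2 + 4*s + 7)/(2*s^3 + 5*s^2 + 5*s - 4)
Step 4. cascade A1, (A2+A3), (A4+A5), (A6+A7); result (200*s^3 + 200*s^2 + 188*s + 84)/(6*s^5 + 23*s^4 + 37*s^3 + 13*s^2 - 11*s - 4)
The step-4 result is T(s). Setting s = 0: T(0) = 84/(-4) = -21.

Answer: -21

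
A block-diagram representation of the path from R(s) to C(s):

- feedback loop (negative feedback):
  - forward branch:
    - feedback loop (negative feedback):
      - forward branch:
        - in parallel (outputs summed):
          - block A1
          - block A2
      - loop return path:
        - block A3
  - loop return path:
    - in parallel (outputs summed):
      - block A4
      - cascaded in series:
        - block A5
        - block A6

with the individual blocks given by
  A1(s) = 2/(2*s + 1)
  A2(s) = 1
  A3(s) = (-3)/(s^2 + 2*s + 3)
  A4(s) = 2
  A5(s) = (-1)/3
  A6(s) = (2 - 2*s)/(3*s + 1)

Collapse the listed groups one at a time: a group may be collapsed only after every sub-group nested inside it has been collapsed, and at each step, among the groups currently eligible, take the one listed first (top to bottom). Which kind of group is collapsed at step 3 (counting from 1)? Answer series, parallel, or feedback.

Reducing step by step:

(1) reduce the parallel group A1, A2
(2) close the feedback loop around (A1+A2), A3
(3) cascade A5, A6
(4) reduce the parallel group A4, (A5*A6)
(5) feedback reduction of [(A1+A2)/(1+(A1+A2)*A3)], (A4+(A5*A6))
At step 3 the group reduced is series.

Answer: series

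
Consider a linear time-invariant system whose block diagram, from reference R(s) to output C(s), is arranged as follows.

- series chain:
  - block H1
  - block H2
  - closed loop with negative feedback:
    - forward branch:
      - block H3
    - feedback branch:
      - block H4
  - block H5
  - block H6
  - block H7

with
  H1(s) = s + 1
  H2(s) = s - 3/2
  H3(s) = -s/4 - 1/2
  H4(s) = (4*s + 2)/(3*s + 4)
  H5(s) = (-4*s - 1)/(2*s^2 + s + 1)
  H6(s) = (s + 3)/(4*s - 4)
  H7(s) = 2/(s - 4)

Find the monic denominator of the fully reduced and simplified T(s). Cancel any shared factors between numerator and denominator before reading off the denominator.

[1] feedback reduction of H3, H4 = (3*s^2 + 10*s + 8)/(4*s^2 - 2*s - 12)
[2] reduce the series chain H1, H2, [H3/(1+H3*H4)], H5, H6, H7 = (-24*s^6 - 146*s^5 - 227*s^4 + 140*s^3 + 599*s^2 + 426*s + 72)/(32*s^6 - 160*s^5 + 40*s^4 + 384*s^3 - 120*s^2 + 16*s - 192)
Step 2 gives the fully reduced T(s), with no common factor left to cancel. The denominator's leading coefficient is 32, so divide each of its coefficients by 32 to get the monic form.

Therefore the answer is s^6 - 5*s^5 + 5*s^4/4 + 12*s^3 - 15*s^2/4 + s/2 - 6.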